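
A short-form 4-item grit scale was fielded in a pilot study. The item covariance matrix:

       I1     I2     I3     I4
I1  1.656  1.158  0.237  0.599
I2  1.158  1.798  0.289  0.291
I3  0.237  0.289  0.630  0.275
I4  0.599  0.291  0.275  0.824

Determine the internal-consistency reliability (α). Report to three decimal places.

ΣVar(i) = 1.656 + 1.798 + 0.630 + 0.824 = 4.908
Sum of off-diagonal covariances = 2.849
σ²_T = 4.908 + 2 × 2.849 = 10.606
α = (k/(k−1))·(1 − ΣVar(i)/σ²_T) = (4/3)·(1 − 4.908/10.606) = 0.716

α = 0.716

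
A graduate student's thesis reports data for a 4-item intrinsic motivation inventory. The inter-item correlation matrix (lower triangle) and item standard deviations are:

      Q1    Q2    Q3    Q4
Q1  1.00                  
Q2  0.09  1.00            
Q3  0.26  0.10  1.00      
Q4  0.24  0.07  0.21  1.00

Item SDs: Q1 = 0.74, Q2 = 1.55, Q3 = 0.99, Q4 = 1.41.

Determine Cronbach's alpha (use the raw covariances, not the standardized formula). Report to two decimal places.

Cronbach's alpha = 0.37

Σσ²ᵢ = 0.74² + 1.55² + 0.99² + 1.41² = 5.9183
Covariances σ_ij = r_ij · s_i · s_j:
  σ(Q1,Q2) = 0.09 × 0.74 × 1.55 = 0.1032
  σ(Q1,Q3) = 0.26 × 0.74 × 0.99 = 0.1905
  σ(Q1,Q4) = 0.24 × 0.74 × 1.41 = 0.2504
  σ(Q2,Q3) = 0.10 × 1.55 × 0.99 = 0.1535
  σ(Q2,Q4) = 0.07 × 1.55 × 1.41 = 0.1530
  σ(Q3,Q4) = 0.21 × 0.99 × 1.41 = 0.2931
σ²_T = Σσ²ᵢ + 2·Σσ_ij = 5.9183 + 2 × 1.1437 = 8.2057
α = (4/3)·(1 − 5.9183/8.2057) = 0.37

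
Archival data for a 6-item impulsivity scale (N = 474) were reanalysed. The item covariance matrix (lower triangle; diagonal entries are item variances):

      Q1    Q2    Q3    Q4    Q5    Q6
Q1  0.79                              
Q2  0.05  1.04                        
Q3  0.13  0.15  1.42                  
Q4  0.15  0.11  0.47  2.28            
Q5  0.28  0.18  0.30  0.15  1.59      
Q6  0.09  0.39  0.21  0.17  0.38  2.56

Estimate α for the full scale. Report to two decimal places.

sum of item variances = 0.79 + 1.04 + 1.42 + 2.28 + 1.59 + 2.56 = 9.68
Σ_{i<j} σ_ij = 3.21
σ²_total = 9.68 + 2 × 3.21 = 16.10
α = (k/(k−1))·(1 − sum of item variances/σ²_total) = (6/5)·(1 − 9.68/16.10) = 0.48

α = 0.48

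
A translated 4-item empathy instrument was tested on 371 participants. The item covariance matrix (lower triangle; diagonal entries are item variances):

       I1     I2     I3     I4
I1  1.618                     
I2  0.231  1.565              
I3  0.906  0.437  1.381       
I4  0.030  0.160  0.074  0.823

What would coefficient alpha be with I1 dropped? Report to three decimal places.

α = 0.394

Remaining items: I2, I3, I4 (k = 3).
sum of item variances = 1.565 + 1.381 + 0.823 = 3.769
σ²_T = 3.769 + 2 × 0.671 = 5.111
α (item deleted) = (3/2)·(1 − 3.769/5.111) = 0.394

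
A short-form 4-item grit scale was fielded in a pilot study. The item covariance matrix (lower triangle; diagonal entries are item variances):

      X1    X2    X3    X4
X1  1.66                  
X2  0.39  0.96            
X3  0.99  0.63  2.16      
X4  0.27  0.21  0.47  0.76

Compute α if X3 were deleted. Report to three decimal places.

Remaining items: X1, X2, X4 (k = 3).
Σσ²ᵢ = 1.66 + 0.96 + 0.76 = 3.38
σ²_T = 3.38 + 2 × 0.87 = 5.12
α (item deleted) = (3/2)·(1 − 3.38/5.12) = 0.510

α = 0.510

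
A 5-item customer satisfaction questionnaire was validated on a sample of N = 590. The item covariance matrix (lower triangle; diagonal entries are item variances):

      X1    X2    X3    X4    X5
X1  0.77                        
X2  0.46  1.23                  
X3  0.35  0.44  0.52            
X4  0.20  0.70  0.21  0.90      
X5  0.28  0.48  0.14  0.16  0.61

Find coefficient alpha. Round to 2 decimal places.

Σσᵢ² = 0.77 + 1.23 + 0.52 + 0.90 + 0.61 = 4.03
Sum of off-diagonal covariances = 3.42
Var(T) = 4.03 + 2 × 3.42 = 10.87
α = (k/(k−1))·(1 − Σσᵢ²/Var(T)) = (5/4)·(1 − 4.03/10.87) = 0.79

coefficient alpha = 0.79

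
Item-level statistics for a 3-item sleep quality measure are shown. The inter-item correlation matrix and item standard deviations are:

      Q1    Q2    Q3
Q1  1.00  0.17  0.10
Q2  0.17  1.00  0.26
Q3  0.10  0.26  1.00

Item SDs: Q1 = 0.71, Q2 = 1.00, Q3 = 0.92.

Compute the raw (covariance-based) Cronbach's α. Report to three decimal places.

Σσ²ᵢ = 0.71² + 1.00² + 0.92² = 2.3505
Covariances σ_ij = r_ij · s_i · s_j:
  σ(Q1,Q2) = 0.17 × 0.71 × 1.00 = 0.1207
  σ(Q1,Q3) = 0.10 × 0.71 × 0.92 = 0.0653
  σ(Q2,Q3) = 0.26 × 1.00 × 0.92 = 0.2392
σ²_T = Σσ²ᵢ + 2·Σσ_ij = 2.3505 + 2 × 0.4252 = 3.2009
α = (3/2)·(1 − 2.3505/3.2009) = 0.399

Cronbach's α = 0.399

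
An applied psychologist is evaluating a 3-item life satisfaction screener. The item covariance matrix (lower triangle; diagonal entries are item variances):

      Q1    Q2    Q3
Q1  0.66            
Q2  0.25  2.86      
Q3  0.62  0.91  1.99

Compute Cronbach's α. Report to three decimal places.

Cronbach's α = 0.589

sum of item variances = 0.66 + 2.86 + 1.99 = 5.51
Σ_{i<j} σ_ij = 1.78
Var(T) = 5.51 + 2 × 1.78 = 9.07
α = (k/(k−1))·(1 − sum of item variances/Var(T)) = (3/2)·(1 − 5.51/9.07) = 0.589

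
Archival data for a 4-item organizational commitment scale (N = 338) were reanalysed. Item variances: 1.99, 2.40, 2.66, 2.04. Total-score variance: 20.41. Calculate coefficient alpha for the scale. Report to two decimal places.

coefficient alpha = 0.74

sum of item variances = 1.99 + 2.40 + 2.66 + 2.04 = 9.09
α = (k/(k−1))·(1 − sum of item variances/σ²_T) = (4/3)·(1 − 9.09/20.41) = 0.74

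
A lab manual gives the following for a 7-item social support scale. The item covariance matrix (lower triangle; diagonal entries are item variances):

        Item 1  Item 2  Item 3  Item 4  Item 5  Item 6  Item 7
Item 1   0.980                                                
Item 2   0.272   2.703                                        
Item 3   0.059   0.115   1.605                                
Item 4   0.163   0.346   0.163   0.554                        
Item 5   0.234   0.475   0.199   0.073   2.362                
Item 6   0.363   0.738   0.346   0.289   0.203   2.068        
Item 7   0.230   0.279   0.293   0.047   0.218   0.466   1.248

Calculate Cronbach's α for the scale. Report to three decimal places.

α = 0.574

Σσᵢ² = 0.980 + 2.703 + 1.605 + 0.554 + 2.362 + 2.068 + 1.248 = 11.520
Σ_{i<j} σ_ij = 5.571
σ²_total = 11.520 + 2 × 5.571 = 22.662
α = (k/(k−1))·(1 − Σσᵢ²/σ²_total) = (7/6)·(1 − 11.520/22.662) = 0.574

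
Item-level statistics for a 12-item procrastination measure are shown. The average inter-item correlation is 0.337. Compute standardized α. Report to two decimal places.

Standardized α = k·r̄ / (1 + (k−1)·r̄) = 12 × 0.337 / (1 + 11 × 0.337)
  = 4.0440 / 4.7070 = 0.86

standardized α = 0.86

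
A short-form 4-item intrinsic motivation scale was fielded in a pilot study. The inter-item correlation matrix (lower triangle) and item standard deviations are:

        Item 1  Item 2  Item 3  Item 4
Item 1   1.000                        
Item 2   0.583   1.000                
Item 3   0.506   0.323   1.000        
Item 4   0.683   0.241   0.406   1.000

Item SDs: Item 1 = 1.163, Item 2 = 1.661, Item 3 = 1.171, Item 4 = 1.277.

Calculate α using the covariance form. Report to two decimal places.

Σσ²ᵢ = 1.163² + 1.661² + 1.171² + 1.277² = 7.1135
Covariances σ_ij = r_ij · s_i · s_j:
  σ(Item 1,Item 2) = 0.583 × 1.163 × 1.661 = 1.1262
  σ(Item 1,Item 3) = 0.506 × 1.163 × 1.171 = 0.6891
  σ(Item 1,Item 4) = 0.683 × 1.163 × 1.277 = 1.0144
  σ(Item 2,Item 3) = 0.323 × 1.661 × 1.171 = 0.6282
  σ(Item 2,Item 4) = 0.241 × 1.661 × 1.277 = 0.5112
  σ(Item 3,Item 4) = 0.406 × 1.171 × 1.277 = 0.6071
σ²_T = Σσ²ᵢ + 2·Σσ_ij = 7.1135 + 2 × 4.5762 = 16.2659
α = (4/3)·(1 − 7.1135/16.2659) = 0.75

α = 0.75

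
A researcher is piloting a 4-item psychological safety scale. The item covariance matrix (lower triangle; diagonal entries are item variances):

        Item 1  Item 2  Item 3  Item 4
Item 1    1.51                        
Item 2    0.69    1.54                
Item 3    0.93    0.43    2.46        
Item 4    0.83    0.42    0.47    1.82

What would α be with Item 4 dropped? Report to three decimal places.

Remaining items: Item 1, Item 2, Item 3 (k = 3).
Σσ²ᵢ = 1.51 + 1.54 + 2.46 = 5.51
total variance = 5.51 + 2 × 2.05 = 9.61
α (item deleted) = (3/2)·(1 − 5.51/9.61) = 0.640

α = 0.640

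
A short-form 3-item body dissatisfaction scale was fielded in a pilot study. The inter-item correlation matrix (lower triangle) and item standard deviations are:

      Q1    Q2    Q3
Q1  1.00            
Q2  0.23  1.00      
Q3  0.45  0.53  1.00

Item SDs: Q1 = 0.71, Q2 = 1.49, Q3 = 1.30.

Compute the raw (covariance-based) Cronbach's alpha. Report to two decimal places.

Cronbach's alpha = 0.65

Σσ²ᵢ = 0.71² + 1.49² + 1.30² = 4.4142
Covariances σ_ij = r_ij · s_i · s_j:
  σ(Q1,Q2) = 0.23 × 0.71 × 1.49 = 0.2433
  σ(Q1,Q3) = 0.45 × 0.71 × 1.30 = 0.4153
  σ(Q2,Q3) = 0.53 × 1.49 × 1.30 = 1.0266
σ²_T = Σσ²ᵢ + 2·Σσ_ij = 4.4142 + 2 × 1.6852 = 7.7846
α = (3/2)·(1 − 4.4142/7.7846) = 0.65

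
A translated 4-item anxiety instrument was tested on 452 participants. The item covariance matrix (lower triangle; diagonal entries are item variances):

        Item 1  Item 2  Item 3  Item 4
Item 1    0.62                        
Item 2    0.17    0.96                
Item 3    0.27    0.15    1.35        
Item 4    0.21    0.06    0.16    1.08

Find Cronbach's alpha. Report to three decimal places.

Σσᵢ² = 0.62 + 0.96 + 1.35 + 1.08 = 4.01
Σ_{i<j} σ_ij = 1.02
σ²_T = 4.01 + 2 × 1.02 = 6.05
α = (k/(k−1))·(1 − Σσᵢ²/σ²_T) = (4/3)·(1 − 4.01/6.05) = 0.450

α = 0.450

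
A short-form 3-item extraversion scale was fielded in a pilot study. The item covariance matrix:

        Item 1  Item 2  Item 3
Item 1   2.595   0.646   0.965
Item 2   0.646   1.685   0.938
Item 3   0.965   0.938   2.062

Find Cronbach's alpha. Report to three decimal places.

Σσᵢ² = 2.595 + 1.685 + 2.062 = 6.342
Sum of the distinct covariances = 2.549
total variance = 6.342 + 2 × 2.549 = 11.440
α = (k/(k−1))·(1 − Σσᵢ²/total variance) = (3/2)·(1 − 6.342/11.440) = 0.668

α = 0.668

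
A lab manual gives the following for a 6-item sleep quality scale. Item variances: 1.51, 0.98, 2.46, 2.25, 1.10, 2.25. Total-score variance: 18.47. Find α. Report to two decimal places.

α = 0.51

Σσ²ᵢ = 1.51 + 0.98 + 2.46 + 2.25 + 1.10 + 2.25 = 10.55
α = (k/(k−1))·(1 − Σσ²ᵢ/total variance) = (6/5)·(1 − 10.55/18.47) = 0.51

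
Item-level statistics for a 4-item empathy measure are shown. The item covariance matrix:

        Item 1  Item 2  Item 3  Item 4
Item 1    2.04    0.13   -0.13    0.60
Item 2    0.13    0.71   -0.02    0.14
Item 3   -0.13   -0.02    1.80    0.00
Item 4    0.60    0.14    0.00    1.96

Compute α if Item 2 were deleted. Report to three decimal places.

Remaining items: Item 1, Item 3, Item 4 (k = 3).
Σσ²ᵢ = 2.04 + 1.80 + 1.96 = 5.80
total variance = 5.80 + 2 × 0.47 = 6.74
α (item deleted) = (3/2)·(1 − 5.80/6.74) = 0.209

α = 0.209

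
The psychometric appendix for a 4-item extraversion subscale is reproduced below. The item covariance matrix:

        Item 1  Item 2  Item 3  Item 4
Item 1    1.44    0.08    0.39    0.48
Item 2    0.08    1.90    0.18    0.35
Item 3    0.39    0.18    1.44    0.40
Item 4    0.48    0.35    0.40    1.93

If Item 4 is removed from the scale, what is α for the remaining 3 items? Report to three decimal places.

Remaining items: Item 1, Item 2, Item 3 (k = 3).
Σσ²ᵢ = 1.44 + 1.90 + 1.44 = 4.78
σ²_T = 4.78 + 2 × 0.65 = 6.08
α (item deleted) = (3/2)·(1 − 4.78/6.08) = 0.321

α = 0.321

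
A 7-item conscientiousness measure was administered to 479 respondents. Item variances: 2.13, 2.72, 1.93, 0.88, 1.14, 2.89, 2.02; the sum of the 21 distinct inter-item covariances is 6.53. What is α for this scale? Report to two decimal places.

Σσᵢ² = 2.13 + 2.72 + 1.93 + 0.88 + 1.14 + 2.89 + 2.02 = 13.71
Sum of distinct covariances = 6.53
σ²_T = Σσᵢ² + 2·Σcov = 13.71 + 2 × 6.53 = 26.77
α = (7/6)·(1 − 13.71/26.77) = 0.57

α = 0.57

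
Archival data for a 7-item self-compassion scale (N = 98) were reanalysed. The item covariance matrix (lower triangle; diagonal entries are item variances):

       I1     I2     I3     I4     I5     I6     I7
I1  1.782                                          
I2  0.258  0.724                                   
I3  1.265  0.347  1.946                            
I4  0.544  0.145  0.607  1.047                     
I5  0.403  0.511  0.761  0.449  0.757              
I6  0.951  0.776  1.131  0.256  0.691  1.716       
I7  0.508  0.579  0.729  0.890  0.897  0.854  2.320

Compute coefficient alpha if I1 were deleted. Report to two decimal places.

Remaining items: I2, I3, I4, I5, I6, I7 (k = 6).
ΣVar(i) = 0.724 + 1.946 + 1.047 + 0.757 + 1.716 + 2.320 = 8.510
σ²_T = 8.510 + 2 × 9.623 = 27.756
α (item deleted) = (6/5)·(1 − 8.510/27.756) = 0.83

α = 0.83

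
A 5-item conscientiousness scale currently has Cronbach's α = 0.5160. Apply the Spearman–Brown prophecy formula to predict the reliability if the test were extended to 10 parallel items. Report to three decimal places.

Length factor m = 10/5 = 2.0000
α' = m·α / (1 + (m−1)·α)
   = 10/5 × 0.5160 / (1 + (10/5 − 1) × 0.5160)
   = 1.0320 / 1.5160 = 0.681

predicted reliability = 0.681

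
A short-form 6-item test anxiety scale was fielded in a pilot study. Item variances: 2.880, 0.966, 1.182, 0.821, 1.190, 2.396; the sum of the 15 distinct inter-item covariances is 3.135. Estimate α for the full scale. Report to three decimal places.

Σσ²ᵢ = 2.880 + 0.966 + 1.182 + 0.821 + 1.190 + 2.396 = 9.435
Sum of distinct covariances = 3.135
Var(T) = Σσ²ᵢ + 2·Σcov = 9.435 + 2 × 3.135 = 15.705
α = (6/5)·(1 − 9.435/15.705) = 0.479

α = 0.479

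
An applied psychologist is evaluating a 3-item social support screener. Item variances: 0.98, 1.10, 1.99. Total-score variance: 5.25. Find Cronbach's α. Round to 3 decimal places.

α = 0.337

sum of item variances = 0.98 + 1.10 + 1.99 = 4.07
α = (k/(k−1))·(1 − sum of item variances/Var(T)) = (3/2)·(1 − 4.07/5.25) = 0.337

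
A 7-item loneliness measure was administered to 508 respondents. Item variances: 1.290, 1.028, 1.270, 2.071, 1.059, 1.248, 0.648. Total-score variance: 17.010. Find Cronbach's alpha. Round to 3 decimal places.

ΣVar(i) = 1.290 + 1.028 + 1.270 + 2.071 + 1.059 + 1.248 + 0.648 = 8.614
α = (k/(k−1))·(1 − ΣVar(i)/Var(T)) = (7/6)·(1 − 8.614/17.010) = 0.576

Cronbach's alpha = 0.576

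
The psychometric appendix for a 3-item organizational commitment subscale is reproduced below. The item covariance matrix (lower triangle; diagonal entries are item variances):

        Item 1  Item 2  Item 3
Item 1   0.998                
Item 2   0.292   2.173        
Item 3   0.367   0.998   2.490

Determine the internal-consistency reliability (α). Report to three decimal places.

α = 0.554

Σσᵢ² = 0.998 + 2.173 + 2.490 = 5.661
Sum of off-diagonal covariances = 1.657
σ²_total = 5.661 + 2 × 1.657 = 8.975
α = (k/(k−1))·(1 − Σσᵢ²/σ²_total) = (3/2)·(1 − 5.661/8.975) = 0.554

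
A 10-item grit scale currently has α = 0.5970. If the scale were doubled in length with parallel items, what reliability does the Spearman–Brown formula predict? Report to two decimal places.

Length factor m = 2
α' = m·α / (1 + (m−1)·α)
   = 2 × 0.5970 / (1 + (2 − 1) × 0.5970)
   = 1.1940 / 1.5970 = 0.75

predicted reliability = 0.75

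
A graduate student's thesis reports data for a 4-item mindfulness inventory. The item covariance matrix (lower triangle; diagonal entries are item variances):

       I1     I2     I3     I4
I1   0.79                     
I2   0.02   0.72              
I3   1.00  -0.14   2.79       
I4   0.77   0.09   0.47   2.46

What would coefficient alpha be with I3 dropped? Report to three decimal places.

Remaining items: I1, I2, I4 (k = 3).
Σσ²ᵢ = 0.79 + 0.72 + 2.46 = 3.97
σ²_T = 3.97 + 2 × 0.88 = 5.73
α (item deleted) = (3/2)·(1 − 3.97/5.73) = 0.461

α = 0.461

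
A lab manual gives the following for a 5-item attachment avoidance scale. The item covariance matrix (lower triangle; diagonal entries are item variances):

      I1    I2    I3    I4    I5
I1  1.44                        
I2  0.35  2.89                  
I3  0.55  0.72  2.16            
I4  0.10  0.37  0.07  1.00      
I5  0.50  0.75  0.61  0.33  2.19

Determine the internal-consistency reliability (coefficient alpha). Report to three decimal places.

coefficient alpha = 0.592

Σσ²ᵢ = 1.44 + 2.89 + 2.16 + 1.00 + 2.19 = 9.68
Σ_{i<j} σ_ij = 4.35
total variance = 9.68 + 2 × 4.35 = 18.38
α = (k/(k−1))·(1 − Σσ²ᵢ/total variance) = (5/4)·(1 − 9.68/18.38) = 0.592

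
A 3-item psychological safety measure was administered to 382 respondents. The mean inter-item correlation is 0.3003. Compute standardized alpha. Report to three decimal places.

standardized alpha = 0.563

Standardized α = k·r̄ / (1 + (k−1)·r̄) = 3 × 0.3003 / (1 + 2 × 0.3003)
  = 0.9009 / 1.6006 = 0.563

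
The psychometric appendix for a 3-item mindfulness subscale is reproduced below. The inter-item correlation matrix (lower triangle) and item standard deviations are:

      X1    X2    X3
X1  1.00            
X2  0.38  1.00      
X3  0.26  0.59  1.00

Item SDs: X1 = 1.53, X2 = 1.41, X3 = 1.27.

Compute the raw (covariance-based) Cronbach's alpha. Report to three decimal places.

α = 0.667

Σσ²ᵢ = 1.53² + 1.41² + 1.27² = 5.9419
Covariances σ_ij = r_ij · s_i · s_j:
  σ(X1,X2) = 0.38 × 1.53 × 1.41 = 0.8198
  σ(X1,X3) = 0.26 × 1.53 × 1.27 = 0.5052
  σ(X2,X3) = 0.59 × 1.41 × 1.27 = 1.0565
σ²_T = Σσ²ᵢ + 2·Σσ_ij = 5.9419 + 2 × 2.3815 = 10.7049
α = (3/2)·(1 − 5.9419/10.7049) = 0.667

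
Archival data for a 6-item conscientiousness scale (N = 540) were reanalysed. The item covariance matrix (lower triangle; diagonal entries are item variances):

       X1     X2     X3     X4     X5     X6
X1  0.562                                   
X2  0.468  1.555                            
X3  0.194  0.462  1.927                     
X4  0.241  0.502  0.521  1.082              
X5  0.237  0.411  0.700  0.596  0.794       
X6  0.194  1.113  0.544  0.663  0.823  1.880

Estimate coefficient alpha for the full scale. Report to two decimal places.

α = 0.80

ΣVar(i) = 0.562 + 1.555 + 1.927 + 1.082 + 0.794 + 1.880 = 7.800
Σ_{i<j} σ_ij = 7.669
σ²_total = 7.800 + 2 × 7.669 = 23.138
α = (k/(k−1))·(1 − ΣVar(i)/σ²_total) = (6/5)·(1 − 7.800/23.138) = 0.80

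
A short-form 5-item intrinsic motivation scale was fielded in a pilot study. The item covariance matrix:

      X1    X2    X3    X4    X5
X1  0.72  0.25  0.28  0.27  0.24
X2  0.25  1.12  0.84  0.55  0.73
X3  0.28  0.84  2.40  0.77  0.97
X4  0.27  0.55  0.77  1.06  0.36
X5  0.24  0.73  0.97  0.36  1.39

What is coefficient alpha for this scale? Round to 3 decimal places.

Σσ²ᵢ = 0.72 + 1.12 + 2.40 + 1.06 + 1.39 = 6.69
Sum of off-diagonal covariances = 5.26
total variance = 6.69 + 2 × 5.26 = 17.21
α = (k/(k−1))·(1 − Σσ²ᵢ/total variance) = (5/4)·(1 − 6.69/17.21) = 0.764

coefficient alpha = 0.764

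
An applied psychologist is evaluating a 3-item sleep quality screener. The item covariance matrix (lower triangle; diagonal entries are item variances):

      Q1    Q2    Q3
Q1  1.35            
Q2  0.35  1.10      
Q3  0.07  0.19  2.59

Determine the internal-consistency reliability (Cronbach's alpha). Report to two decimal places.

Σσᵢ² = 1.35 + 1.10 + 2.59 = 5.04
Σ_{i<j} σ_ij = 0.61
Var(T) = 5.04 + 2 × 0.61 = 6.26
α = (k/(k−1))·(1 − Σσᵢ²/Var(T)) = (3/2)·(1 − 5.04/6.26) = 0.29

Cronbach's alpha = 0.29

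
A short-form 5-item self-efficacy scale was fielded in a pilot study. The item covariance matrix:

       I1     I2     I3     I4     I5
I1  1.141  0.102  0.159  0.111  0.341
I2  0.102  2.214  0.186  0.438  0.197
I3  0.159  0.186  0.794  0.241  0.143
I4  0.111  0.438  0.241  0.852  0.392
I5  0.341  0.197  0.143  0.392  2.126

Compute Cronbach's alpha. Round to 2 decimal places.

ΣVar(i) = 1.141 + 2.214 + 0.794 + 0.852 + 2.126 = 7.127
Sum of off-diagonal covariances = 2.310
σ²_total = 7.127 + 2 × 2.310 = 11.747
α = (k/(k−1))·(1 − ΣVar(i)/σ²_total) = (5/4)·(1 − 7.127/11.747) = 0.49

α = 0.49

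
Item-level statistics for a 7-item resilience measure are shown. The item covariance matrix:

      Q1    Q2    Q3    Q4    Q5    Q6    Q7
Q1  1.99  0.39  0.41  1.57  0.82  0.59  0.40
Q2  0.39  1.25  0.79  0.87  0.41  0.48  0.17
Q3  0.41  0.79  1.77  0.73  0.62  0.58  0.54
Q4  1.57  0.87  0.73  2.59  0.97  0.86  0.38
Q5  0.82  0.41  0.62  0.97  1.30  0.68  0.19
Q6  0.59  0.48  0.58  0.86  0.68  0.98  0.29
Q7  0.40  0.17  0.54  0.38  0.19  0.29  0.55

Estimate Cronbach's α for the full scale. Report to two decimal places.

Cronbach's α = 0.83

ΣVar(i) = 1.99 + 1.25 + 1.77 + 2.59 + 1.30 + 0.98 + 0.55 = 10.43
Sum of the distinct covariances = 12.74
Var(T) = 10.43 + 2 × 12.74 = 35.91
α = (k/(k−1))·(1 − ΣVar(i)/Var(T)) = (7/6)·(1 − 10.43/35.91) = 0.83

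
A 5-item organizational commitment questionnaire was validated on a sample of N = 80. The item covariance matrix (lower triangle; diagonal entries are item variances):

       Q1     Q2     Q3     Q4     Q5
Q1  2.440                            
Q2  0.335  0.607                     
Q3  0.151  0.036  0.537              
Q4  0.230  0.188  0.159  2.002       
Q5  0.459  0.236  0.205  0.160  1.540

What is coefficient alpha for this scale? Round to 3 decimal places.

coefficient alpha = 0.472

Σσᵢ² = 2.440 + 0.607 + 0.537 + 2.002 + 1.540 = 7.126
Sum of the distinct covariances = 2.159
total variance = 7.126 + 2 × 2.159 = 11.444
α = (k/(k−1))·(1 − Σσᵢ²/total variance) = (5/4)·(1 − 7.126/11.444) = 0.472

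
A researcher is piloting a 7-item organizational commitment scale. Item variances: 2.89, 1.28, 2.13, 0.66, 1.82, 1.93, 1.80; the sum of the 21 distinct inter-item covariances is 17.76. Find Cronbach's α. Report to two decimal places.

Cronbach's α = 0.86

ΣVar(i) = 2.89 + 1.28 + 2.13 + 0.66 + 1.82 + 1.93 + 1.80 = 12.51
Sum of distinct covariances = 17.76
σ²_total = ΣVar(i) + 2·Σcov = 12.51 + 2 × 17.76 = 48.03
α = (7/6)·(1 − 12.51/48.03) = 0.86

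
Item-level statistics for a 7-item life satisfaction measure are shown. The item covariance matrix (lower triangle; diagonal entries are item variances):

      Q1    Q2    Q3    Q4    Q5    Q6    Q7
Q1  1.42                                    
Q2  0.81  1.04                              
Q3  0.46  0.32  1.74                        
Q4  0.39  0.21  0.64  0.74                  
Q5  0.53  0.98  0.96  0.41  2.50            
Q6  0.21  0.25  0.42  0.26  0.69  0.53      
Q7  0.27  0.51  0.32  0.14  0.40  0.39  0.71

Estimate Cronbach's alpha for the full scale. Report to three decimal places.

ΣVar(i) = 1.42 + 1.04 + 1.74 + 0.74 + 2.50 + 0.53 + 0.71 = 8.68
Sum of the distinct covariances = 9.57
Var(T) = 8.68 + 2 × 9.57 = 27.82
α = (k/(k−1))·(1 − ΣVar(i)/Var(T)) = (7/6)·(1 − 8.68/27.82) = 0.803

Cronbach's alpha = 0.803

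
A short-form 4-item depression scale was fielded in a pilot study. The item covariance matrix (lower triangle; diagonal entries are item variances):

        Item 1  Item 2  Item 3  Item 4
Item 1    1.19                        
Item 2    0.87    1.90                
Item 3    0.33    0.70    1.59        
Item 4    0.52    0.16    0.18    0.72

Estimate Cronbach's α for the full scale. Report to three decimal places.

Cronbach's α = 0.674

Σσᵢ² = 1.19 + 1.90 + 1.59 + 0.72 = 5.40
Σ_{i<j} σ_ij = 2.76
σ²_total = 5.40 + 2 × 2.76 = 10.92
α = (k/(k−1))·(1 − Σσᵢ²/σ²_total) = (4/3)·(1 − 5.40/10.92) = 0.674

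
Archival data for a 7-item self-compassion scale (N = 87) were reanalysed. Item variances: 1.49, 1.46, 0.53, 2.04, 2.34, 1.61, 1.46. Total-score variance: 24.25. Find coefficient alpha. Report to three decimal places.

Σσ²ᵢ = 1.49 + 1.46 + 0.53 + 2.04 + 2.34 + 1.61 + 1.46 = 10.93
α = (k/(k−1))·(1 − Σσ²ᵢ/σ²_total) = (7/6)·(1 − 10.93/24.25) = 0.641

α = 0.641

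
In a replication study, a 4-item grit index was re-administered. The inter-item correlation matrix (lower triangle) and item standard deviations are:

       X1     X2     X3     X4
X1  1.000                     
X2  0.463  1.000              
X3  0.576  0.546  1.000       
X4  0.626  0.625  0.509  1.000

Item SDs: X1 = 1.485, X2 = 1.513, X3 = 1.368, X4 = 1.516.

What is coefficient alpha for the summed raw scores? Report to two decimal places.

Σσ²ᵢ = 1.485² + 1.513² + 1.368² + 1.516² = 8.6641
Covariances σ_ij = r_ij · s_i · s_j:
  σ(X1,X2) = 0.463 × 1.485 × 1.513 = 1.0403
  σ(X1,X3) = 0.576 × 1.485 × 1.368 = 1.1701
  σ(X1,X4) = 0.626 × 1.485 × 1.516 = 1.4093
  σ(X2,X3) = 0.546 × 1.513 × 1.368 = 1.1301
  σ(X2,X4) = 0.625 × 1.513 × 1.516 = 1.4336
  σ(X3,X4) = 0.509 × 1.368 × 1.516 = 1.0556
σ²_T = Σσ²ᵢ + 2·Σσ_ij = 8.6641 + 2 × 7.2390 = 23.1421
α = (4/3)·(1 − 8.6641/23.1421) = 0.83

α = 0.83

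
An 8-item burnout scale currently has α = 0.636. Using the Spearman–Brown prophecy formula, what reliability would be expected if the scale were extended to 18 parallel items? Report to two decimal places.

predicted reliability = 0.80

Length factor m = 18/8 = 2.2500
α' = m·α / (1 + (m−1)·α)
   = 18/8 × 0.636 / (1 + (18/8 − 1) × 0.636)
   = 1.4310 / 1.7950 = 0.80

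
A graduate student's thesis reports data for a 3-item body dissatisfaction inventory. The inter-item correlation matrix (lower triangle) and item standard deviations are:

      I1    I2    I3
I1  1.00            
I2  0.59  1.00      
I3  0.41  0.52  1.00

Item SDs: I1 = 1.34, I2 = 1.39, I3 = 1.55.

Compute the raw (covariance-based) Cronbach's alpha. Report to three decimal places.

α = 0.751

Σσ²ᵢ = 1.34² + 1.39² + 1.55² = 6.1302
Covariances σ_ij = r_ij · s_i · s_j:
  σ(I1,I2) = 0.59 × 1.34 × 1.39 = 1.0989
  σ(I1,I3) = 0.41 × 1.34 × 1.55 = 0.8516
  σ(I2,I3) = 0.52 × 1.39 × 1.55 = 1.1203
σ²_T = Σσ²ᵢ + 2·Σσ_ij = 6.1302 + 2 × 3.0708 = 12.2718
α = (3/2)·(1 − 6.1302/12.2718) = 0.751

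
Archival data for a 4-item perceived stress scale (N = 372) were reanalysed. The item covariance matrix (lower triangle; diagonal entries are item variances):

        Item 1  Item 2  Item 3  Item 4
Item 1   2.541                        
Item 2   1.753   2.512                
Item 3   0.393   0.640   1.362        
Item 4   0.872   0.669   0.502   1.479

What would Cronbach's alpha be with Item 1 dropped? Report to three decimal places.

α = 0.605

Remaining items: Item 2, Item 3, Item 4 (k = 3).
sum of item variances = 2.512 + 1.362 + 1.479 = 5.353
Var(T) = 5.353 + 2 × 1.811 = 8.975
α (item deleted) = (3/2)·(1 − 5.353/8.975) = 0.605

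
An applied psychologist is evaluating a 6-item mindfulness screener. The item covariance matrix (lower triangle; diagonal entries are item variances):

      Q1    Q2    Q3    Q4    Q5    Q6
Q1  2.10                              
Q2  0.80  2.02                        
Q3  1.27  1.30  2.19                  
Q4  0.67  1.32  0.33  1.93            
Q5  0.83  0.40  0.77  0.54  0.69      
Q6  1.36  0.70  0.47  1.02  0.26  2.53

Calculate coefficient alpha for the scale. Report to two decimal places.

Σσ²ᵢ = 2.10 + 2.02 + 2.19 + 1.93 + 0.69 + 2.53 = 11.46
Sum of off-diagonal covariances = 12.04
Var(T) = 11.46 + 2 × 12.04 = 35.54
α = (k/(k−1))·(1 − Σσ²ᵢ/Var(T)) = (6/5)·(1 − 11.46/35.54) = 0.81

coefficient alpha = 0.81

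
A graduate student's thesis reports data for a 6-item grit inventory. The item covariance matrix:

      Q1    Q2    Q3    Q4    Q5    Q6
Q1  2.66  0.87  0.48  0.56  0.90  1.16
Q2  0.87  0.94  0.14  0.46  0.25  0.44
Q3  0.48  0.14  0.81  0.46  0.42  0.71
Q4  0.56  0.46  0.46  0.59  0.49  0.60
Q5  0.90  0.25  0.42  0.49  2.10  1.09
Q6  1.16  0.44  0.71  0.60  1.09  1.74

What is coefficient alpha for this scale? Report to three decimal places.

α = 0.806

Σσ²ᵢ = 2.66 + 0.94 + 0.81 + 0.59 + 2.10 + 1.74 = 8.84
Sum of the distinct covariances = 9.03
σ²_total = 8.84 + 2 × 9.03 = 26.90
α = (k/(k−1))·(1 − Σσ²ᵢ/σ²_total) = (6/5)·(1 − 8.84/26.90) = 0.806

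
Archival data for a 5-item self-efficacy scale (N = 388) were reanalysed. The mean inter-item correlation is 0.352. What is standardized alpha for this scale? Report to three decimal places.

Standardized α = k·r̄ / (1 + (k−1)·r̄) = 5 × 0.352 / (1 + 4 × 0.352)
  = 1.7600 / 2.4080 = 0.731

standardized alpha = 0.731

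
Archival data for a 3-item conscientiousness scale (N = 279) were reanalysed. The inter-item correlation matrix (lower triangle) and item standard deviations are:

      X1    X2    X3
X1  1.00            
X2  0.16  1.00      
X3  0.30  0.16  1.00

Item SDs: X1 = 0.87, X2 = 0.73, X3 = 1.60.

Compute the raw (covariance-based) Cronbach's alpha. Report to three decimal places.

Σσ²ᵢ = 0.87² + 0.73² + 1.60² = 3.8498
Covariances σ_ij = r_ij · s_i · s_j:
  σ(X1,X2) = 0.16 × 0.87 × 0.73 = 0.1016
  σ(X1,X3) = 0.30 × 0.87 × 1.60 = 0.4176
  σ(X2,X3) = 0.16 × 0.73 × 1.60 = 0.1869
σ²_T = Σσ²ᵢ + 2·Σσ_ij = 3.8498 + 2 × 0.7061 = 5.2620
α = (3/2)·(1 − 3.8498/5.2620) = 0.403

Cronbach's alpha = 0.403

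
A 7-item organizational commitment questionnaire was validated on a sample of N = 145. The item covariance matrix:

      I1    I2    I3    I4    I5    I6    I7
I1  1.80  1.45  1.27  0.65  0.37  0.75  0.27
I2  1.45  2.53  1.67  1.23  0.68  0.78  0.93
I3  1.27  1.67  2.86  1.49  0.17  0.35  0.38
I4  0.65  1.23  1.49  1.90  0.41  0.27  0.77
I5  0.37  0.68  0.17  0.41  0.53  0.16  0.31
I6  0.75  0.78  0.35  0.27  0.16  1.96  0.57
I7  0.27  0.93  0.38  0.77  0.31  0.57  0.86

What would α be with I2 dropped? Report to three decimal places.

Remaining items: I1, I3, I4, I5, I6, I7 (k = 6).
Σσ²ᵢ = 1.80 + 2.86 + 1.90 + 0.53 + 1.96 + 0.86 = 9.91
total variance = 9.91 + 2 × 8.19 = 26.29
α (item deleted) = (6/5)·(1 − 9.91/26.29) = 0.748

α = 0.748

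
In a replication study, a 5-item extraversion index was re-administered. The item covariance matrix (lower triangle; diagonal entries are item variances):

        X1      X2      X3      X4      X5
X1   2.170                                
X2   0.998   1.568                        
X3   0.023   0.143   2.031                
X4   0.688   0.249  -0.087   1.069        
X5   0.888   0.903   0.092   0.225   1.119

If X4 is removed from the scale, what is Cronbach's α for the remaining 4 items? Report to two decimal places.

Remaining items: X1, X2, X3, X5 (k = 4).
Σσᵢ² = 2.170 + 1.568 + 2.031 + 1.119 = 6.888
Var(T) = 6.888 + 2 × 3.047 = 12.982
α (item deleted) = (4/3)·(1 − 6.888/12.982) = 0.63

Cronbach's α = 0.63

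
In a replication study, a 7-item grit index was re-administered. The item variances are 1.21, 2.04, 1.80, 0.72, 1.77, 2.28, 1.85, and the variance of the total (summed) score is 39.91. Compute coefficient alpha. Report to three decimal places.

ΣVar(i) = 1.21 + 2.04 + 1.80 + 0.72 + 1.77 + 2.28 + 1.85 = 11.67
α = (k/(k−1))·(1 − ΣVar(i)/total variance) = (7/6)·(1 − 11.67/39.91) = 0.826

α = 0.826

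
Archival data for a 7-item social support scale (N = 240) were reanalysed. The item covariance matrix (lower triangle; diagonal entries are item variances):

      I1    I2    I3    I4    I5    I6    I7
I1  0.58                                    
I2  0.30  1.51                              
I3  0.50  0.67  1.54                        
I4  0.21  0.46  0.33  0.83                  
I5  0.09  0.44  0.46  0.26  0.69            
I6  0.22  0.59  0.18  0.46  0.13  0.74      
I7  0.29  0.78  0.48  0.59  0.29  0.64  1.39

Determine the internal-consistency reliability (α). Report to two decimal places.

α = 0.81

sum of item variances = 0.58 + 1.51 + 1.54 + 0.83 + 0.69 + 0.74 + 1.39 = 7.28
Sum of off-diagonal covariances = 8.37
total variance = 7.28 + 2 × 8.37 = 24.02
α = (k/(k−1))·(1 − sum of item variances/total variance) = (7/6)·(1 − 7.28/24.02) = 0.81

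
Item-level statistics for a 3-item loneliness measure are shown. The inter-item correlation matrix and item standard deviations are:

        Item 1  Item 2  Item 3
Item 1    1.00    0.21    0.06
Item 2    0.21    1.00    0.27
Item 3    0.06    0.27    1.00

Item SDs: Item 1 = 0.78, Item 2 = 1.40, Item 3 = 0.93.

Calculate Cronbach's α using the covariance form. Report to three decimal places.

Σσ²ᵢ = 0.78² + 1.40² + 0.93² = 3.4333
Covariances σ_ij = r_ij · s_i · s_j:
  σ(Item 1,Item 2) = 0.21 × 0.78 × 1.40 = 0.2293
  σ(Item 1,Item 3) = 0.06 × 0.78 × 0.93 = 0.0435
  σ(Item 2,Item 3) = 0.27 × 1.40 × 0.93 = 0.3515
σ²_T = Σσ²ᵢ + 2·Σσ_ij = 3.4333 + 2 × 0.6243 = 4.6819
α = (3/2)·(1 − 3.4333/4.6819) = 0.400

Cronbach's α = 0.400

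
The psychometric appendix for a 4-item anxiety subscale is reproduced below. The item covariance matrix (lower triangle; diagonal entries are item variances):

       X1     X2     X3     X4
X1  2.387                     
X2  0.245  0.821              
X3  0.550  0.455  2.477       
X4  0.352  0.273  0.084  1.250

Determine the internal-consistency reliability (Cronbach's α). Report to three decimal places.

Cronbach's α = 0.481

Σσ²ᵢ = 2.387 + 0.821 + 2.477 + 1.250 = 6.935
Σ_{i<j} σ_ij = 1.959
Var(T) = 6.935 + 2 × 1.959 = 10.853
α = (k/(k−1))·(1 − Σσ²ᵢ/Var(T)) = (4/3)·(1 − 6.935/10.853) = 0.481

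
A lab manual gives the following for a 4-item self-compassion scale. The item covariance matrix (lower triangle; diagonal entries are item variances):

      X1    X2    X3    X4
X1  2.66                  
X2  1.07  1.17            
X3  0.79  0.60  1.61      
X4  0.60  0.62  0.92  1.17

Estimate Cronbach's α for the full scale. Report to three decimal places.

sum of item variances = 2.66 + 1.17 + 1.61 + 1.17 = 6.61
Σ_{i<j} σ_ij = 4.60
Var(T) = 6.61 + 2 × 4.60 = 15.81
α = (k/(k−1))·(1 − sum of item variances/Var(T)) = (4/3)·(1 − 6.61/15.81) = 0.776

Cronbach's α = 0.776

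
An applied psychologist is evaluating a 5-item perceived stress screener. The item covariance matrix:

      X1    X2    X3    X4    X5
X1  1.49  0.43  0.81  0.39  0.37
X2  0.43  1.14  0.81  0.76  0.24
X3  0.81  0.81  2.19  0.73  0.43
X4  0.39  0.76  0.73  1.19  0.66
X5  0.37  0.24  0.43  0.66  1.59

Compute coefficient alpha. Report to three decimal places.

α = 0.746

sum of item variances = 1.49 + 1.14 + 2.19 + 1.19 + 1.59 = 7.60
Sum of the distinct covariances = 5.63
total variance = 7.60 + 2 × 5.63 = 18.86
α = (k/(k−1))·(1 − sum of item variances/total variance) = (5/4)·(1 − 7.60/18.86) = 0.746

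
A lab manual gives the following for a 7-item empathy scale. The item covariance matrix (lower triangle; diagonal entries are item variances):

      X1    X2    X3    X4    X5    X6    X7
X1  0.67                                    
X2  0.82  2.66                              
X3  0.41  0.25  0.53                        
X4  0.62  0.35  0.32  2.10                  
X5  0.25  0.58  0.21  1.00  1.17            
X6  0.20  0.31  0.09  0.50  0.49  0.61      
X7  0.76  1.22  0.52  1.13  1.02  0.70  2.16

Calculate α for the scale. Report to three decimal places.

α = 0.821

ΣVar(i) = 0.67 + 2.66 + 0.53 + 2.10 + 1.17 + 0.61 + 2.16 = 9.90
Sum of the distinct covariances = 11.75
σ²_total = 9.90 + 2 × 11.75 = 33.40
α = (k/(k−1))·(1 − ΣVar(i)/σ²_total) = (7/6)·(1 − 9.90/33.40) = 0.821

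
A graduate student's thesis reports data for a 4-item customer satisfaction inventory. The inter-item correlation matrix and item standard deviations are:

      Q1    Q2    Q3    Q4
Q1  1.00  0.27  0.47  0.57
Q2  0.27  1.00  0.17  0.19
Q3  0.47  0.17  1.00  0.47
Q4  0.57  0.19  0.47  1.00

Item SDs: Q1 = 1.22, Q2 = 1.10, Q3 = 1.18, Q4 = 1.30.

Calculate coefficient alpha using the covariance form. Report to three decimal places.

Σσ²ᵢ = 1.22² + 1.10² + 1.18² + 1.30² = 5.7808
Covariances σ_ij = r_ij · s_i · s_j:
  σ(Q1,Q2) = 0.27 × 1.22 × 1.10 = 0.3623
  σ(Q1,Q3) = 0.47 × 1.22 × 1.18 = 0.6766
  σ(Q1,Q4) = 0.57 × 1.22 × 1.30 = 0.9040
  σ(Q2,Q3) = 0.17 × 1.10 × 1.18 = 0.2207
  σ(Q2,Q4) = 0.19 × 1.10 × 1.30 = 0.2717
  σ(Q3,Q4) = 0.47 × 1.18 × 1.30 = 0.7210
σ²_T = Σσ²ᵢ + 2·Σσ_ij = 5.7808 + 2 × 3.1563 = 12.0934
α = (4/3)·(1 − 5.7808/12.0934) = 0.696

coefficient alpha = 0.696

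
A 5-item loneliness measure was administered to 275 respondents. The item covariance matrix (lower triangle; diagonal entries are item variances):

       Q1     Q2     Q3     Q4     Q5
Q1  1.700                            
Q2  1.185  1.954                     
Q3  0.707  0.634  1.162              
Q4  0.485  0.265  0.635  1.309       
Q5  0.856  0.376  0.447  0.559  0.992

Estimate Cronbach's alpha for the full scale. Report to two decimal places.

Cronbach's alpha = 0.79

Σσ²ᵢ = 1.700 + 1.954 + 1.162 + 1.309 + 0.992 = 7.117
Sum of off-diagonal covariances = 6.149
σ²_T = 7.117 + 2 × 6.149 = 19.415
α = (k/(k−1))·(1 − Σσ²ᵢ/σ²_T) = (5/4)·(1 − 7.117/19.415) = 0.79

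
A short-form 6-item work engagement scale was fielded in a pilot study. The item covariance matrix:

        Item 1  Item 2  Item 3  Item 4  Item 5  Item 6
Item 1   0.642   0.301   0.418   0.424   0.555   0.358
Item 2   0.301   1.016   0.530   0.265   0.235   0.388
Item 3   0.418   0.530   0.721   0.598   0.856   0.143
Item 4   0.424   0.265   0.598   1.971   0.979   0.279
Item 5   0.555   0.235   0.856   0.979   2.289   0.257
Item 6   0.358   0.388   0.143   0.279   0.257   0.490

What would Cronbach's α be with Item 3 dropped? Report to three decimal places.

Cronbach's α = 0.697

Remaining items: Item 1, Item 2, Item 4, Item 5, Item 6 (k = 5).
Σσ²ᵢ = 0.642 + 1.016 + 1.971 + 2.289 + 0.490 = 6.408
σ²_T = 6.408 + 2 × 4.041 = 14.490
α (item deleted) = (5/4)·(1 − 6.408/14.490) = 0.697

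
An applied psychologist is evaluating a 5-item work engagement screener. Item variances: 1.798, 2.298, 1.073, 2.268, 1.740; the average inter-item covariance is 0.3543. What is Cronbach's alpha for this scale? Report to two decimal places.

sum of item variances = 1.798 + 2.298 + 1.073 + 2.268 + 1.740 = 9.177
Sum of the 10 distinct covariances = 10 × 0.3543 = 3.5430
σ²_T = sum of item variances + 2·Σcov = 9.177 + 2 × 3.5430 = 16.2630
α = (5/4)·(1 − 9.177/16.2630) = 0.54

α = 0.54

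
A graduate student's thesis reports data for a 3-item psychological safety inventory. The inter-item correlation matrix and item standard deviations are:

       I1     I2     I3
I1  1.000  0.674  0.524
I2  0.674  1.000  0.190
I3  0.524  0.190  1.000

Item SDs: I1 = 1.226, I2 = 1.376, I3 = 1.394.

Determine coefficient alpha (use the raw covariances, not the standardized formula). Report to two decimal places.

coefficient alpha = 0.71

Σσ²ᵢ = 1.226² + 1.376² + 1.394² = 5.3397
Covariances σ_ij = r_ij · s_i · s_j:
  σ(I1,I2) = 0.674 × 1.226 × 1.376 = 1.1370
  σ(I1,I3) = 0.524 × 1.226 × 1.394 = 0.8955
  σ(I2,I3) = 0.190 × 1.376 × 1.394 = 0.3644
σ²_T = Σσ²ᵢ + 2·Σσ_ij = 5.3397 + 2 × 2.3969 = 10.1335
α = (3/2)·(1 − 5.3397/10.1335) = 0.71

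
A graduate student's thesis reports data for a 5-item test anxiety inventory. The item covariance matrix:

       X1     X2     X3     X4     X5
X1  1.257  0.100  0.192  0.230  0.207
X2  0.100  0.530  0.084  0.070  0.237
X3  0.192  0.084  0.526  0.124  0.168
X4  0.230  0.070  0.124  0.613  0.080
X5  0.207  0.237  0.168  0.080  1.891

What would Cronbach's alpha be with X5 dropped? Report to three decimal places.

Cronbach's alpha = 0.471

Remaining items: X1, X2, X3, X4 (k = 4).
sum of item variances = 1.257 + 0.530 + 0.526 + 0.613 = 2.926
total variance = 2.926 + 2 × 0.800 = 4.526
α (item deleted) = (4/3)·(1 − 2.926/4.526) = 0.471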